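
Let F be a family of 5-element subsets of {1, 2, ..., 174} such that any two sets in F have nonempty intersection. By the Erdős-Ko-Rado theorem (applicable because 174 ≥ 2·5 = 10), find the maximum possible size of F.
max |F| = C(173, 4) = 36041955

Erdős-Ko-Rado (1961): when n ≥ 2k, max |F| = C(n−1, k−1). The bound is attained by the star {A : i ∈ A} for any fixed i ∈ [n]. Here C(174−1, 5−1) = C(173, 4) = 36041955.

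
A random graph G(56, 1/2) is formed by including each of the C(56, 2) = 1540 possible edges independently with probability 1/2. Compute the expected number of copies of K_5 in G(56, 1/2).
E[# K_5] = C(56, 5) · (1/2)^C(5, 2) = 3819816 / 2^10 = 477477/128 = 3730.2890625

For each 5-subset S of vertices (there are C(56, 5) = 3819816 such S), let X_S = 1 if S induces a K_5 (all C(5, 2) = 10 edges present). Then P(X_S = 1) = (1/2)^10 = 1/1024. By linearity of expectation, E[# K_5] = C(56, 5) · (1/2)^10 = 3819816 / 1024 = 477477/128 = 3730.2890625.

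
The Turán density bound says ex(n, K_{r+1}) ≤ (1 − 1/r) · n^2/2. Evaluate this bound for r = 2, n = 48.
Turán density bound = (1/2) · 48^2/2 = 576

Turán's theorem: ex(n, K_{r+1}) is achieved by the complete r-partite Turán graph T(n, r) with parts as balanced as possible, and is at most (1 − 1/r) · n^2/2. For r = 2, n = 48: the density bound is (1/2) · 2304/2 = 576. Since 2 ∣ 48, the Turán graph T(48, 2) has parts of equal size 24, and its edge count e(T(48, 2)) = 576 attains the density bound exactly.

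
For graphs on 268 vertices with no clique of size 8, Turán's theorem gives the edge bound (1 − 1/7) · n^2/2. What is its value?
Turán density bound = (6/7) · 268^2/2 = 215472/7 ≈ 30781.7143

Turán's theorem: ex(n, K_{r+1}) is achieved by the complete r-partite Turán graph T(n, r) with parts as balanced as possible, and is at most (1 − 1/r) · n^2/2. For r = 7, n = 268: the density bound is (6/7) · 71824/2 = 215472/7 ≈ 30781.7143. The integer-valued extremum is e(T(268, 7)) = 30781, which is strictly less than the density bound 215472/7 since 7 ∤ 268 (the parts of T(268, 7) cannot all be equal).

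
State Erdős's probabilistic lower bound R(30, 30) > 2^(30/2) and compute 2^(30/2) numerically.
2^(30/2) = 32768; so R(30, 30) > 32768

Colour each edge of K_n uniformly at random with red/blue. The expected number of monochromatic K_30 is C(n, 30) · 2 · 2^(−C(30,2)). If C(n, 30) · 2^(1 − C(30,2)) < 1, then with positive probability no monochromatic K_30 exists, so R(30, 30) > n. The standard estimate C(n, 30) ≤ n^30/30! shows this inequality holds whenever n ≤ 2^(30/2) (since 30! · 2^(C(30,2) − 1) > 2^(30^2/2) ≥ n^30). Hence R(30, 30) > 2^(30/2) = 32768.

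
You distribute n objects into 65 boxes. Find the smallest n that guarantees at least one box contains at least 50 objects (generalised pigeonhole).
n = (50 − 1)·65 + 1 = 3186

By the generalised pigeonhole principle, to guarantee some box contains ≥ r objects we need more than (r − 1) · k objects total. Threshold: n = (r − 1) · k + 1. With r = 50 and k = 65: n = 49 · 65 + 1 = 3185 + 1 = 3186. For n = 3185 = 49 · 65, we can put exactly 49 objects in every box, avoiding 50 in any single one — so 3186 is tight.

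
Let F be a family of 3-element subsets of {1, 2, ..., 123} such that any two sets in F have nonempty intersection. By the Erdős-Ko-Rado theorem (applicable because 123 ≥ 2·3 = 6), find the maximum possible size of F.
max |F| = C(122, 2) = 7381

The Erdős-Ko-Rado theorem states: for n ≥ 2k, an intersecting family of k-subsets of an n-element set has size at most C(n − 1, k − 1), with equality for 'star' families {A ⊆ [n] : |A| = k, i ∈ A} (fix an element i). For n = 123, k = 3: C(122, 2) = 7381.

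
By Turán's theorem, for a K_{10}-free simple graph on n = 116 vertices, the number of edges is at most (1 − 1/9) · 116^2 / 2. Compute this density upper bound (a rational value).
Turán density bound = (8/9) · 116^2/2 = 53824/9 ≈ 5980.4444

Turán's theorem: ex(n, K_{r+1}) is achieved by the complete r-partite Turán graph T(n, r) with parts as balanced as possible, and is at most (1 − 1/r) · n^2/2. For r = 9, n = 116: the density bound is (8/9) · 13456/2 = 53824/9 ≈ 5980.4444. The integer-valued extremum is e(T(116, 9)) = 5980, which is strictly less than the density bound 53824/9 since 9 ∤ 116 (the parts of T(116, 9) cannot all be equal).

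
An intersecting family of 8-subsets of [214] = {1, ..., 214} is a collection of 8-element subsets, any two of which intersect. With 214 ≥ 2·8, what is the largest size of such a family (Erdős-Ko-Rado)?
max |F| = C(213, 7) = 3572453992536

The Erdős-Ko-Rado theorem states: for n ≥ 2k, an intersecting family of k-subsets of an n-element set has size at most C(n − 1, k − 1), with equality for 'star' families {A ⊆ [n] : |A| = k, i ∈ A} (fix an element i). For n = 214, k = 8: C(213, 7) = 3572453992536.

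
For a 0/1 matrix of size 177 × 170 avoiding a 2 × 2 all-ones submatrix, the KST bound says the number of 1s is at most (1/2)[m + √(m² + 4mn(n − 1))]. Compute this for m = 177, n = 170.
z(177, 170; 2, 2) ≤ (1/2)[177 + √(177² + 4·177·170·169)] = (1/2)[177 + √20372169] = 2345.277

Kővári–Sós–Turán: let r_1, ..., r_177 be the row sums and z = Σ r_i the total number of 1s. Each pair of columns can share at most one row with both entries 1 (else a 2×2 all-ones block appears), so Σ_i C(r_i, 2) ≤ C(170, 2) = 14365. By convexity Σ_i C(r_i, 2) ≥ 177·C(z/177, 2) = z(z − 177)/(2·177), giving z² − 177z − 177·170·169 ≤ 0 and hence z ≤ (1/2)[177 + √(31329 + 4·5085210)] = (1/2)[177 + √20372169] ≈ (1/2)(177 + 4513.5539) = 2345.277.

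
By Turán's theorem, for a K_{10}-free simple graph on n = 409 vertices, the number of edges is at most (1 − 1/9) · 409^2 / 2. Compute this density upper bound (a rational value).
Turán density bound = (8/9) · 409^2/2 = 669124/9 ≈ 74347.1111

Turán's theorem: ex(n, K_{r+1}) is achieved by the complete r-partite Turán graph T(n, r) with parts as balanced as possible, and is at most (1 − 1/r) · n^2/2. For r = 9, n = 409: the density bound is (8/9) · 167281/2 = 669124/9 ≈ 74347.1111. The integer-valued extremum is e(T(409, 9)) = 74346, which is strictly less than the density bound 669124/9 since 9 ∤ 409 (the parts of T(409, 9) cannot all be equal).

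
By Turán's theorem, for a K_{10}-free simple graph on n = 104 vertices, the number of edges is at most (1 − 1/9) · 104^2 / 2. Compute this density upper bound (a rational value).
Turán density bound = (8/9) · 104^2/2 = 43264/9 ≈ 4807.1111

Turán's theorem: ex(n, K_{r+1}) is achieved by the complete r-partite Turán graph T(n, r) with parts as balanced as possible, and is at most (1 − 1/r) · n^2/2. For r = 9, n = 104: the density bound is (8/9) · 10816/2 = 43264/9 ≈ 4807.1111. The integer-valued extremum is e(T(104, 9)) = 4806, which is strictly less than the density bound 43264/9 since 9 ∤ 104 (the parts of T(104, 9) cannot all be equal).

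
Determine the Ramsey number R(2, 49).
R(2, 49) = 49

R(2, k) = k for all k ≥ 2: in a 2-colouring of K_k, either some edge is red (a red K_2) or all edges are blue (a blue K_k). And K_{48} coloured all-blue has no blue K_49, so R(2, 49) > 48. Hence R(2, 49) = 49.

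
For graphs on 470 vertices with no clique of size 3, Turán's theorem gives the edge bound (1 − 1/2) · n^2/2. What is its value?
Turán density bound = (1/2) · 470^2/2 = 55225

Turán's theorem: ex(n, K_{r+1}) is achieved by the complete r-partite Turán graph T(n, r) with parts as balanced as possible, and is at most (1 − 1/r) · n^2/2. For r = 2, n = 470: the density bound is (1/2) · 220900/2 = 55225. Since 2 ∣ 470, the Turán graph T(470, 2) has parts of equal size 235, and its edge count e(T(470, 2)) = 55225 attains the density bound exactly.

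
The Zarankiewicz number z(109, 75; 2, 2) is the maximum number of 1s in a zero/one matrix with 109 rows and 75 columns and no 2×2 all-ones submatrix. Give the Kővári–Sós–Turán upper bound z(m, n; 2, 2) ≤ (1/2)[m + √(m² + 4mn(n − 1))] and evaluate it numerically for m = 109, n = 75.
z(109, 75; 2, 2) ≤ (1/2)[109 + √(109² + 4·109·75·74)] = (1/2)[109 + √2431681] = 834.1924

Kővári–Sós–Turán: let r_1, ..., r_109 be the row sums and z = Σ r_i the total number of 1s. Each pair of columns can share at most one row with both entries 1 (else a 2×2 all-ones block appears), so Σ_i C(r_i, 2) ≤ C(75, 2) = 2775. By convexity Σ_i C(r_i, 2) ≥ 109·C(z/109, 2) = z(z − 109)/(2·109), giving z² − 109z − 109·75·74 ≤ 0 and hence z ≤ (1/2)[109 + √(11881 + 4·604950)] = (1/2)[109 + √2431681] ≈ (1/2)(109 + 1559.3848) = 834.1924.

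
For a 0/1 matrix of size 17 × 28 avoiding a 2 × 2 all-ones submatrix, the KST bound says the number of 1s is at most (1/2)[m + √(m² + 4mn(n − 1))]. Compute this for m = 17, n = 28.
z(17, 28; 2, 2) ≤ (1/2)[17 + √(17² + 4·17·28·27)] = (1/2)[17 + √51697] = 122.1849

Kővári–Sós–Turán: let r_1, ..., r_17 be the row sums and z = Σ r_i the total number of 1s. Each pair of columns can share at most one row with both entries 1 (else a 2×2 all-ones block appears), so Σ_i C(r_i, 2) ≤ C(28, 2) = 378. By convexity Σ_i C(r_i, 2) ≥ 17·C(z/17, 2) = z(z − 17)/(2·17), giving z² − 17z − 17·28·27 ≤ 0 and hence z ≤ (1/2)[17 + √(289 + 4·12852)] = (1/2)[17 + √51697] ≈ (1/2)(17 + 227.3697) = 122.1849.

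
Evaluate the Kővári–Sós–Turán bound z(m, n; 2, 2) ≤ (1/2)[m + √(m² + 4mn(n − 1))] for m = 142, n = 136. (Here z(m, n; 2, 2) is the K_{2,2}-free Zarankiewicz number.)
z(142, 136; 2, 2) ≤ (1/2)[142 + √(142² + 4·142·136·135)] = (1/2)[142 + √10448644] = 1687.2181

Kővári–Sós–Turán: let r_1, ..., r_142 be the row sums and z = Σ r_i the total number of 1s. Each pair of columns can share at most one row with both entries 1 (else a 2×2 all-ones block appears), so Σ_i C(r_i, 2) ≤ C(136, 2) = 9180. By convexity Σ_i C(r_i, 2) ≥ 142·C(z/142, 2) = z(z − 142)/(2·142), giving z² − 142z − 142·136·135 ≤ 0 and hence z ≤ (1/2)[142 + √(20164 + 4·2607120)] = (1/2)[142 + √10448644] ≈ (1/2)(142 + 3232.4362) = 1687.2181.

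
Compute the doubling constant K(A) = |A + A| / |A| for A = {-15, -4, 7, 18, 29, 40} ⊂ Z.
K = |A + A| / |A| = 11/6

Enumerate A + A = {a + b : a, b ∈ A}. With |A| = 6, there are |A|^2 = 36 ordered sum pairs; collecting distinct values, A + A = {-30, -19, -8, 3, 14, 25, 36, 47, 58, 69, 80}, so |A + A| = 11. Thus K = 11/6. Here |A + A| = 2|A| − 1 = 11, the minimum possible — so K = 11/6 is minimal, which holds iff A is an arithmetic progression.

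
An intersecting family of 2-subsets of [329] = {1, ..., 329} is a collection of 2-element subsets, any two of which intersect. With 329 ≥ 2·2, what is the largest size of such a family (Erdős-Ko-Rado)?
max |F| = C(328, 1) = 328

Erdős-Ko-Rado (1961): when n ≥ 2k, max |F| = C(n−1, k−1). The bound is attained by the star {A : i ∈ A} for any fixed i ∈ [n]. Here C(329−1, 2−1) = C(328, 1) = 328.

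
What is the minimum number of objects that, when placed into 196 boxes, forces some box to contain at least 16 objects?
n = (16 − 1)·196 + 1 = 2941

By the generalised pigeonhole principle, to guarantee some box contains ≥ r objects we need more than (r − 1) · k objects total. Threshold: n = (r − 1) · k + 1. With r = 16 and k = 196: n = 15 · 196 + 1 = 2940 + 1 = 2941. For n = 2940 = 15 · 196, we can put exactly 15 objects in every box, avoiding 16 in any single one — so 2941 is tight.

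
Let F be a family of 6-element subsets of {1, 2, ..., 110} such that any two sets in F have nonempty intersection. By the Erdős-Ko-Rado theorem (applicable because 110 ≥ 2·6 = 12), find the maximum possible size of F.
max |F| = C(109, 5) = 116828271

The Erdős-Ko-Rado theorem states: for n ≥ 2k, an intersecting family of k-subsets of an n-element set has size at most C(n − 1, k − 1), with equality for 'star' families {A ⊆ [n] : |A| = k, i ∈ A} (fix an element i). For n = 110, k = 6: C(109, 5) = 116828271.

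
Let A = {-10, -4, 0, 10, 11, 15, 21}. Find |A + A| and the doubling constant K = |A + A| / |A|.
K = |A + A| / |A| = 24/7

Enumerate A + A = {a + b : a, b ∈ A}. With |A| = 7, there are |A|^2 = 49 ordered sum pairs; collecting distinct values, A + A = {-20, -14, -10, -8, -4, 0, 1, 5, 6, 7, 10, 11, 15, 17, 20, 21, 22, 25, 26, 30, 31, 32, 36, 42}, so |A + A| = 24. Thus K = 24/7. For comparison, the minimum possible |A + A| over all 7-element sets is 2·7 − 1 = 13 (so min K = 13/7), attained only by arithmetic progressions.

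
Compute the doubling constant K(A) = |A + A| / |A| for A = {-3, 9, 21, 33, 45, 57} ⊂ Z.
K = |A + A| / |A| = 11/6

Enumerate A + A = {a + b : a, b ∈ A}. With |A| = 6, there are |A|^2 = 36 ordered sum pairs; collecting distinct values, A + A = {-6, 6, 18, 30, 42, 54, 66, 78, 90, 102, 114}, so |A + A| = 11. Thus K = 11/6. Here |A + A| = 2|A| − 1 = 11, the minimum possible — so K = 11/6 is minimal, which holds iff A is an arithmetic progression.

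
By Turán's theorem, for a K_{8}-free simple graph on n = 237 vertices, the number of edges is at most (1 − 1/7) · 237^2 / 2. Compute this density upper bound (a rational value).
Turán density bound = (6/7) · 237^2/2 = 168507/7 ≈ 24072.4286

Turán's theorem: ex(n, K_{r+1}) is achieved by the complete r-partite Turán graph T(n, r) with parts as balanced as possible, and is at most (1 − 1/r) · n^2/2. For r = 7, n = 237: the density bound is (6/7) · 56169/2 = 168507/7 ≈ 24072.4286. The integer-valued extremum is e(T(237, 7)) = 24072, which is strictly less than the density bound 168507/7 since 7 ∤ 237 (the parts of T(237, 7) cannot all be equal).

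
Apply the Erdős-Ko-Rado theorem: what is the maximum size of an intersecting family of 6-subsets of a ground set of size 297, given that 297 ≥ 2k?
max |F| = C(296, 5) = 18303337304

Erdős-Ko-Rado (1961): when n ≥ 2k, max |F| = C(n−1, k−1). The bound is attained by the star {A : i ∈ A} for any fixed i ∈ [n]. Here C(297−1, 6−1) = C(296, 5) = 18303337304.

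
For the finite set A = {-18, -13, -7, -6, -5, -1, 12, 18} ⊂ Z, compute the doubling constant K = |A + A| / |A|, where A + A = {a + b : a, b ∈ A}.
K = |A + A| / |A| = 30/8 = 15/4

Enumerate A + A = {a + b : a, b ∈ A}. With |A| = 8, there are |A|^2 = 64 ordered sum pairs; collecting distinct values, A + A = {-36, -31, -26, -25, -24, -23, -20, -19, -18, -14, -13, -12, -11, -10, -8, -7, -6, -2, -1, 0, 5, 6, 7, 11, 12, 13, 17, 24, 30, 36}, so |A + A| = 30. Thus K = 30/8 = 15/4. For comparison, the minimum possible |A + A| over all 8-element sets is 2·8 − 1 = 15 (so min K = 15/8), attained only by arithmetic progressions.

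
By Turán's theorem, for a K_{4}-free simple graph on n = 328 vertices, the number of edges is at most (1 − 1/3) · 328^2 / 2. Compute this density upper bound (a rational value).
Turán density bound = (2/3) · 328^2/2 = 107584/3 ≈ 35861.3333

Turán's theorem: ex(n, K_{r+1}) is achieved by the complete r-partite Turán graph T(n, r) with parts as balanced as possible, and is at most (1 − 1/r) · n^2/2. For r = 3, n = 328: the density bound is (2/3) · 107584/2 = 107584/3 ≈ 35861.3333. The integer-valued extremum is e(T(328, 3)) = 35861, which is strictly less than the density bound 107584/3 since 3 ∤ 328 (the parts of T(328, 3) cannot all be equal).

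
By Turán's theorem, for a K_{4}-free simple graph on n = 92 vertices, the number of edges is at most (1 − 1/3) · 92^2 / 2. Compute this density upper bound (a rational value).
Turán density bound = (2/3) · 92^2/2 = 8464/3 ≈ 2821.3333

Turán's theorem: ex(n, K_{r+1}) is achieved by the complete r-partite Turán graph T(n, r) with parts as balanced as possible, and is at most (1 − 1/r) · n^2/2. For r = 3, n = 92: the density bound is (2/3) · 8464/2 = 8464/3 ≈ 2821.3333. The integer-valued extremum is e(T(92, 3)) = 2821, which is strictly less than the density bound 8464/3 since 3 ∤ 92 (the parts of T(92, 3) cannot all be equal).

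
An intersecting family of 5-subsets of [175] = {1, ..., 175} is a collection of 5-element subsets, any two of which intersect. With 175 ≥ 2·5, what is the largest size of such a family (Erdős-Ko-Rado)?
max |F| = C(174, 4) = 36890001

Erdős-Ko-Rado (1961): when n ≥ 2k, max |F| = C(n−1, k−1). The bound is attained by the star {A : i ∈ A} for any fixed i ∈ [n]. Here C(175−1, 5−1) = C(174, 4) = 36890001.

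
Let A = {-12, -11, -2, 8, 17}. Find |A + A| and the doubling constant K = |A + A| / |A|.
K = |A + A| / |A| = 13/5

Enumerate A + A = {a + b : a, b ∈ A}. With |A| = 5, there are |A|^2 = 25 ordered sum pairs; collecting distinct values, A + A = {-24, -23, -22, -14, -13, -4, -3, 5, 6, 15, 16, 25, 34}, so |A + A| = 13. Thus K = 13/5. For comparison, the minimum possible |A + A| over all 5-element sets is 2·5 − 1 = 9 (so min K = 9/5), attained only by arithmetic progressions.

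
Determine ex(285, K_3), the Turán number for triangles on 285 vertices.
ex(285, K_3) = ⌊285^2/4⌋ = 20306

Mantel (1907): a triangle-free graph on n vertices has at most ⌊n^2/4⌋ edges, with equality for the complete bipartite graph K_{⌊n/2⌋, ⌈n/2⌉}. For n = 285: ⌊285^2/4⌋ = ⌊81225/4⌋ = 20306. The extremal graph is K_{142, 143}, which has 142·143 = 20306 edges.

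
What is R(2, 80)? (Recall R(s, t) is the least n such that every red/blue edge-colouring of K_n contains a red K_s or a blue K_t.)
R(2, 80) = 80

R(2, k) = k for all k ≥ 2: in a 2-colouring of K_k, either some edge is red (a red K_2) or all edges are blue (a blue K_k). And K_{79} coloured all-blue has no blue K_80, so R(2, 80) > 79. Hence R(2, 80) = 80.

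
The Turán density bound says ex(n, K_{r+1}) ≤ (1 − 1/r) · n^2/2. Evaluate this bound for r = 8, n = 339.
Turán density bound = (7/8) · 339^2/2 = 804447/16 ≈ 50277.9375

Turán's theorem: ex(n, K_{r+1}) is achieved by the complete r-partite Turán graph T(n, r) with parts as balanced as possible, and is at most (1 − 1/r) · n^2/2. For r = 8, n = 339: the density bound is (7/8) · 114921/2 = 804447/16 ≈ 50277.9375. The integer-valued extremum is e(T(339, 8)) = 50277, which is strictly less than the density bound 804447/16 since 8 ∤ 339 (the parts of T(339, 8) cannot all be equal).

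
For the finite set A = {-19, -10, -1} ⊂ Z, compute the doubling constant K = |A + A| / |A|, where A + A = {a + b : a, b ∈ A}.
K = |A + A| / |A| = 5/3

Enumerate A + A = {a + b : a, b ∈ A}. With |A| = 3, there are |A|^2 = 9 ordered sum pairs; collecting distinct values, A + A = {-38, -29, -20, -11, -2}, so |A + A| = 5. Thus K = 5/3. Here |A + A| = 2|A| − 1 = 5, the minimum possible — so K = 5/3 is minimal, which holds iff A is an arithmetic progression.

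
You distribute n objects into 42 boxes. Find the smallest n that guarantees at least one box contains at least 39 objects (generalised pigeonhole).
n = (39 − 1)·42 + 1 = 1597

By the generalised pigeonhole principle, to guarantee some box contains ≥ r objects we need more than (r − 1) · k objects total. Threshold: n = (r − 1) · k + 1. With r = 39 and k = 42: n = 38 · 42 + 1 = 1596 + 1 = 1597. For n = 1596 = 38 · 42, we can put exactly 38 objects in every box, avoiding 39 in any single one — so 1597 is tight.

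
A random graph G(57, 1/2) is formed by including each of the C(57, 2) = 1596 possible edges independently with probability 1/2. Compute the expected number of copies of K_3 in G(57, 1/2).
E[# K_3] = C(57, 3) · (1/2)^C(3, 2) = 29260 / 2^3 = 7315/2 = 3657.5

For each 3-subset S of vertices (there are C(57, 3) = 29260 such S), let X_S = 1 if S induces a K_3 (all C(3, 2) = 3 edges present). Then P(X_S = 1) = (1/2)^3 = 1/8. By linearity of expectation, E[# K_3] = C(57, 3) · (1/2)^3 = 29260 / 8 = 7315/2 = 3657.5.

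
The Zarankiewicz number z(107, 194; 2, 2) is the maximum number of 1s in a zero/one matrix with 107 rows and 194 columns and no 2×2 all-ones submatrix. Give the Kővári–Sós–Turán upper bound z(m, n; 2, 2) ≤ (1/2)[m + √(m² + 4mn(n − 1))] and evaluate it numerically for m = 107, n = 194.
z(107, 194; 2, 2) ≤ (1/2)[107 + √(107² + 4·107·194·193)] = (1/2)[107 + √16036625] = 2055.7878

Kővári–Sós–Turán: let r_1, ..., r_107 be the row sums and z = Σ r_i the total number of 1s. Each pair of columns can share at most one row with both entries 1 (else a 2×2 all-ones block appears), so Σ_i C(r_i, 2) ≤ C(194, 2) = 18721. By convexity Σ_i C(r_i, 2) ≥ 107·C(z/107, 2) = z(z − 107)/(2·107), giving z² − 107z − 107·194·193 ≤ 0 and hence z ≤ (1/2)[107 + √(11449 + 4·4006294)] = (1/2)[107 + √16036625] ≈ (1/2)(107 + 4004.5755) = 2055.7878.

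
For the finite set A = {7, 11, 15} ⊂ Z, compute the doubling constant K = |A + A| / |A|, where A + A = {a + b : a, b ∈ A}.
K = |A + A| / |A| = 5/3

Enumerate A + A = {a + b : a, b ∈ A}. With |A| = 3, there are |A|^2 = 9 ordered sum pairs; collecting distinct values, A + A = {14, 18, 22, 26, 30}, so |A + A| = 5. Thus K = 5/3. Here |A + A| = 2|A| − 1 = 5, the minimum possible — so K = 5/3 is minimal, which holds iff A is an arithmetic progression.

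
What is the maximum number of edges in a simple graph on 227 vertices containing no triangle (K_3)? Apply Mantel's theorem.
ex(227, K_3) = ⌊227^2/4⌋ = 12882

Mantel (1907): a triangle-free graph on n vertices has at most ⌊n^2/4⌋ edges, with equality for the complete bipartite graph K_{⌊n/2⌋, ⌈n/2⌉}. For n = 227: ⌊227^2/4⌋ = ⌊51529/4⌋ = 12882. The extremal graph is K_{113, 114}, which has 113·114 = 12882 edges.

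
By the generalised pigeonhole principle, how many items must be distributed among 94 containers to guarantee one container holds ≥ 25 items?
n = (25 − 1)·94 + 1 = 2257

By the generalised pigeonhole principle, to guarantee some box contains ≥ r objects we need more than (r − 1) · k objects total. Threshold: n = (r − 1) · k + 1. With r = 25 and k = 94: n = 24 · 94 + 1 = 2256 + 1 = 2257. For n = 2256 = 24 · 94, we can put exactly 24 objects in every box, avoiding 25 in any single one — so 2257 is tight.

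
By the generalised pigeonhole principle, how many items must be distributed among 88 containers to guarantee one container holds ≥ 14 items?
n = (14 − 1)·88 + 1 = 1145

By the generalised pigeonhole principle, to guarantee some box contains ≥ r objects we need more than (r − 1) · k objects total. Threshold: n = (r − 1) · k + 1. With r = 14 and k = 88: n = 13 · 88 + 1 = 1144 + 1 = 1145. For n = 1144 = 13 · 88, we can put exactly 13 objects in every box, avoiding 14 in any single one — so 1145 is tight.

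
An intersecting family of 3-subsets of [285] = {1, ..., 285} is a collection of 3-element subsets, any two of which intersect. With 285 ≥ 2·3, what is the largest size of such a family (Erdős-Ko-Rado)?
max |F| = C(284, 2) = 40186

Erdős-Ko-Rado (1961): when n ≥ 2k, max |F| = C(n−1, k−1). The bound is attained by the star {A : i ∈ A} for any fixed i ∈ [n]. Here C(285−1, 3−1) = C(284, 2) = 40186.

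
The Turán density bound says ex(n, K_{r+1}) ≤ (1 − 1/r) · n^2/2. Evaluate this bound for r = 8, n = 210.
Turán density bound = (7/8) · 210^2/2 = 77175/4 ≈ 19293.75

Turán's theorem: ex(n, K_{r+1}) is achieved by the complete r-partite Turán graph T(n, r) with parts as balanced as possible, and is at most (1 − 1/r) · n^2/2. For r = 8, n = 210: the density bound is (7/8) · 44100/2 = 77175/4 ≈ 19293.75. The integer-valued extremum is e(T(210, 8)) = 19293, which is strictly less than the density bound 77175/4 since 8 ∤ 210 (the parts of T(210, 8) cannot all be equal).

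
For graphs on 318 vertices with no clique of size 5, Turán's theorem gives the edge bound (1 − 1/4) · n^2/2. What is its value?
Turán density bound = (3/4) · 318^2/2 = 75843/2 ≈ 37921.5

Turán's theorem: ex(n, K_{r+1}) is achieved by the complete r-partite Turán graph T(n, r) with parts as balanced as possible, and is at most (1 − 1/r) · n^2/2. For r = 4, n = 318: the density bound is (3/4) · 101124/2 = 75843/2 ≈ 37921.5. The integer-valued extremum is e(T(318, 4)) = 37921, which is strictly less than the density bound 75843/2 since 4 ∤ 318 (the parts of T(318, 4) cannot all be equal).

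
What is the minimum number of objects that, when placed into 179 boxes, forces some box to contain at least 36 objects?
n = (36 − 1)·179 + 1 = 6266

By the generalised pigeonhole principle, to guarantee some box contains ≥ r objects we need more than (r − 1) · k objects total. Threshold: n = (r − 1) · k + 1. With r = 36 and k = 179: n = 35 · 179 + 1 = 6265 + 1 = 6266. For n = 6265 = 35 · 179, we can put exactly 35 objects in every box, avoiding 36 in any single one — so 6266 is tight.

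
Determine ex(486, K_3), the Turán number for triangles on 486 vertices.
ex(486, K_3) = ⌊486^2/4⌋ = 59049

Mantel (1907): a triangle-free graph on n vertices has at most ⌊n^2/4⌋ edges, with equality for the complete bipartite graph K_{⌊n/2⌋, ⌈n/2⌉}. For n = 486: ⌊486^2/4⌋ = ⌊236196/4⌋ = 59049. The extremal graph is K_{243, 243}, which has 243·243 = 59049 edges.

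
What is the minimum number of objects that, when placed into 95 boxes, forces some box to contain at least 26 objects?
n = (26 − 1)·95 + 1 = 2376

By the generalised pigeonhole principle, to guarantee some box contains ≥ r objects we need more than (r − 1) · k objects total. Threshold: n = (r − 1) · k + 1. With r = 26 and k = 95: n = 25 · 95 + 1 = 2375 + 1 = 2376. For n = 2375 = 25 · 95, we can put exactly 25 objects in every box, avoiding 26 in any single one — so 2376 is tight.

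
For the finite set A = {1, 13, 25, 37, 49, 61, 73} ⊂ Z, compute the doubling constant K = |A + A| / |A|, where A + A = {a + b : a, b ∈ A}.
K = |A + A| / |A| = 13/7

Enumerate A + A = {a + b : a, b ∈ A}. With |A| = 7, there are |A|^2 = 49 ordered sum pairs; collecting distinct values, A + A = {2, 14, 26, 38, 50, 62, 74, 86, 98, 110, 122, 134, 146}, so |A + A| = 13. Thus K = 13/7. Here |A + A| = 2|A| − 1 = 13, the minimum possible — so K = 13/7 is minimal, which holds iff A is an arithmetic progression.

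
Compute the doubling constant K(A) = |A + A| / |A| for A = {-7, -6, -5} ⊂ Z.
K = |A + A| / |A| = 5/3

Enumerate A + A = {a + b : a, b ∈ A}. With |A| = 3, there are |A|^2 = 9 ordered sum pairs; collecting distinct values, A + A = {-14, -13, -12, -11, -10}, so |A + A| = 5. Thus K = 5/3. Here |A + A| = 2|A| − 1 = 5, the minimum possible — so K = 5/3 is minimal, which holds iff A is an arithmetic progression.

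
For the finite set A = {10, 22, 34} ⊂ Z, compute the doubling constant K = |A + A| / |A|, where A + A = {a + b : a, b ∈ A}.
K = |A + A| / |A| = 5/3

Enumerate A + A = {a + b : a, b ∈ A}. With |A| = 3, there are |A|^2 = 9 ordered sum pairs; collecting distinct values, A + A = {20, 32, 44, 56, 68}, so |A + A| = 5. Thus K = 5/3. Here |A + A| = 2|A| − 1 = 5, the minimum possible — so K = 5/3 is minimal, which holds iff A is an arithmetic progression.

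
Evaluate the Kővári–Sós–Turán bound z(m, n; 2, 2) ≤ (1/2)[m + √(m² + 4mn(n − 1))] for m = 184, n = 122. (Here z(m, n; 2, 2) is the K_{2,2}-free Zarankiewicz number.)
z(184, 122; 2, 2) ≤ (1/2)[184 + √(184² + 4·184·122·121)] = (1/2)[184 + √10898688] = 1742.6581

Kővári–Sós–Turán: let r_1, ..., r_184 be the row sums and z = Σ r_i the total number of 1s. Each pair of columns can share at most one row with both entries 1 (else a 2×2 all-ones block appears), so Σ_i C(r_i, 2) ≤ C(122, 2) = 7381. By convexity Σ_i C(r_i, 2) ≥ 184·C(z/184, 2) = z(z − 184)/(2·184), giving z² − 184z − 184·122·121 ≤ 0 and hence z ≤ (1/2)[184 + √(33856 + 4·2716208)] = (1/2)[184 + √10898688] ≈ (1/2)(184 + 3301.3161) = 1742.6581.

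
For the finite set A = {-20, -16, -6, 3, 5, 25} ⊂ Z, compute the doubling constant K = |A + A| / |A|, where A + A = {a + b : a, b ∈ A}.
K = |A + A| / |A| = 21/6 = 7/2

Enumerate A + A = {a + b : a, b ∈ A}. With |A| = 6, there are |A|^2 = 36 ordered sum pairs; collecting distinct values, A + A = {-40, -36, -32, -26, -22, -17, -15, -13, -12, -11, -3, -1, 5, 6, 8, 9, 10, 19, 28, 30, 50}, so |A + A| = 21. Thus K = 21/6 = 7/2. For comparison, the minimum possible |A + A| over all 6-element sets is 2·6 − 1 = 11 (so min K = 11/6), attained only by arithmetic progressions.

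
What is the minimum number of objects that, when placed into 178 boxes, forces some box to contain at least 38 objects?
n = (38 − 1)·178 + 1 = 6587

By the generalised pigeonhole principle, to guarantee some box contains ≥ r objects we need more than (r − 1) · k objects total. Threshold: n = (r − 1) · k + 1. With r = 38 and k = 178: n = 37 · 178 + 1 = 6586 + 1 = 6587. For n = 6586 = 37 · 178, we can put exactly 37 objects in every box, avoiding 38 in any single one — so 6587 is tight.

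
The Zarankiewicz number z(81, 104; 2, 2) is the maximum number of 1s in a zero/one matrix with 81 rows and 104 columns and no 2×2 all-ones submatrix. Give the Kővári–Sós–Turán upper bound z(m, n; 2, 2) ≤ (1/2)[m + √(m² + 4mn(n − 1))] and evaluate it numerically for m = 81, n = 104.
z(81, 104; 2, 2) ≤ (1/2)[81 + √(81² + 4·81·104·103)] = (1/2)[81 + √3477249] = 972.8692

Kővári–Sós–Turán: let r_1, ..., r_81 be the row sums and z = Σ r_i the total number of 1s. Each pair of columns can share at most one row with both entries 1 (else a 2×2 all-ones block appears), so Σ_i C(r_i, 2) ≤ C(104, 2) = 5356. By convexity Σ_i C(r_i, 2) ≥ 81·C(z/81, 2) = z(z − 81)/(2·81), giving z² − 81z − 81·104·103 ≤ 0 and hence z ≤ (1/2)[81 + √(6561 + 4·867672)] = (1/2)[81 + √3477249] ≈ (1/2)(81 + 1864.7383) = 972.8692.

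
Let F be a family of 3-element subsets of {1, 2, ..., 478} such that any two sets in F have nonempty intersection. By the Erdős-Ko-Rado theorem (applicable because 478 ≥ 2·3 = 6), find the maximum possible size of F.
max |F| = C(477, 2) = 113526

Erdős-Ko-Rado (1961): when n ≥ 2k, max |F| = C(n−1, k−1). The bound is attained by the star {A : i ∈ A} for any fixed i ∈ [n]. Here C(478−1, 3−1) = C(477, 2) = 113526.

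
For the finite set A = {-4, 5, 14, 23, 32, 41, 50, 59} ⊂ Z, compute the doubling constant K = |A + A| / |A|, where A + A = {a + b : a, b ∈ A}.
K = |A + A| / |A| = 15/8

Enumerate A + A = {a + b : a, b ∈ A}. With |A| = 8, there are |A|^2 = 64 ordered sum pairs; collecting distinct values, A + A = {-8, 1, 10, 19, 28, 37, 46, 55, 64, 73, 82, 91, 100, 109, 118}, so |A + A| = 15. Thus K = 15/8. Here |A + A| = 2|A| − 1 = 15, the minimum possible — so K = 15/8 is minimal, which holds iff A is an arithmetic progression.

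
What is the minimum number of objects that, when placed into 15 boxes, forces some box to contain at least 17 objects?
n = (17 − 1)·15 + 1 = 241

By the generalised pigeonhole principle, to guarantee some box contains ≥ r objects we need more than (r − 1) · k objects total. Threshold: n = (r − 1) · k + 1. With r = 17 and k = 15: n = 16 · 15 + 1 = 240 + 1 = 241. For n = 240 = 16 · 15, we can put exactly 16 objects in every box, avoiding 17 in any single one — so 241 is tight.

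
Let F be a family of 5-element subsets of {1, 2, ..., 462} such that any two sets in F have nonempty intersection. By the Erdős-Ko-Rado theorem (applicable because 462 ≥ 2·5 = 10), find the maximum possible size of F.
max |F| = C(461, 4) = 1857486555

Erdős-Ko-Rado (1961): when n ≥ 2k, max |F| = C(n−1, k−1). The bound is attained by the star {A : i ∈ A} for any fixed i ∈ [n]. Here C(462−1, 5−1) = C(461, 4) = 1857486555.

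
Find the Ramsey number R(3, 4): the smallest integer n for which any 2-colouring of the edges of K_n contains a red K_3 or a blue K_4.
R(3, 4) = 9

Lower bound: an explicit 2-colouring of K_{8} (typically a Paley-type or other structured construction) avoids a red K_3 and a blue K_4, showing R(3, 4) > 8.
Upper bound: the Erdős–Szekeres recurrence R(r, t') ≤ R(r−1, t') + R(r, t'−1) (with the −1 refinement when both summands are even) yields R(3, 4) ≤ 9.
Hence R(3, 4) = 9.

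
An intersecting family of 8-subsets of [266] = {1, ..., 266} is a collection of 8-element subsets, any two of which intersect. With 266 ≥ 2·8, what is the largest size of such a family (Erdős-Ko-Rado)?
max |F| = C(265, 7) = 16810859697060

Erdős-Ko-Rado (1961): when n ≥ 2k, max |F| = C(n−1, k−1). The bound is attained by the star {A : i ∈ A} for any fixed i ∈ [n]. Here C(266−1, 8−1) = C(265, 7) = 16810859697060.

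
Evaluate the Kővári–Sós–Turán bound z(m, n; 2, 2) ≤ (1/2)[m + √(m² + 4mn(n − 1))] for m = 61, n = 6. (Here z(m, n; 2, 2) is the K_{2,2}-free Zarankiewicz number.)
z(61, 6; 2, 2) ≤ (1/2)[61 + √(61² + 4·61·6·5)] = (1/2)[61 + √11041] = 83.0381

Kővári–Sós–Turán: let r_1, ..., r_61 be the row sums and z = Σ r_i the total number of 1s. Each pair of columns can share at most one row with both entries 1 (else a 2×2 all-ones block appears), so Σ_i C(r_i, 2) ≤ C(6, 2) = 15. By convexity Σ_i C(r_i, 2) ≥ 61·C(z/61, 2) = z(z − 61)/(2·61), giving z² − 61z − 61·6·5 ≤ 0 and hence z ≤ (1/2)[61 + √(3721 + 4·1830)] = (1/2)[61 + √11041] ≈ (1/2)(61 + 105.0762) = 83.0381.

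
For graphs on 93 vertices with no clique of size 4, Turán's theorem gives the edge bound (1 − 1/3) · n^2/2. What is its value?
Turán density bound = (2/3) · 93^2/2 = 2883

Turán's theorem: ex(n, K_{r+1}) is achieved by the complete r-partite Turán graph T(n, r) with parts as balanced as possible, and is at most (1 − 1/r) · n^2/2. For r = 3, n = 93: the density bound is (2/3) · 8649/2 = 2883. Since 3 ∣ 93, the Turán graph T(93, 3) has parts of equal size 31, and its edge count e(T(93, 3)) = 2883 attains the density bound exactly.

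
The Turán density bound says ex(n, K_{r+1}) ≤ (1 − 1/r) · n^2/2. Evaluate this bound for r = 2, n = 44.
Turán density bound = (1/2) · 44^2/2 = 484

Turán's theorem: ex(n, K_{r+1}) is achieved by the complete r-partite Turán graph T(n, r) with parts as balanced as possible, and is at most (1 − 1/r) · n^2/2. For r = 2, n = 44: the density bound is (1/2) · 1936/2 = 484. Since 2 ∣ 44, the Turán graph T(44, 2) has parts of equal size 22, and its edge count e(T(44, 2)) = 484 attains the density bound exactly.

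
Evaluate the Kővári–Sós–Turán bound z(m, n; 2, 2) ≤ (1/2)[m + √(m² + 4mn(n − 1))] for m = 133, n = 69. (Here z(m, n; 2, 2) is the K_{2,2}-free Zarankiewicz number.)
z(133, 69; 2, 2) ≤ (1/2)[133 + √(133² + 4·133·69·68)] = (1/2)[133 + √2513833] = 859.2536

Kővári–Sós–Turán: let r_1, ..., r_133 be the row sums and z = Σ r_i the total number of 1s. Each pair of columns can share at most one row with both entries 1 (else a 2×2 all-ones block appears), so Σ_i C(r_i, 2) ≤ C(69, 2) = 2346. By convexity Σ_i C(r_i, 2) ≥ 133·C(z/133, 2) = z(z − 133)/(2·133), giving z² − 133z − 133·69·68 ≤ 0 and hence z ≤ (1/2)[133 + √(17689 + 4·624036)] = (1/2)[133 + √2513833] ≈ (1/2)(133 + 1585.5072) = 859.2536.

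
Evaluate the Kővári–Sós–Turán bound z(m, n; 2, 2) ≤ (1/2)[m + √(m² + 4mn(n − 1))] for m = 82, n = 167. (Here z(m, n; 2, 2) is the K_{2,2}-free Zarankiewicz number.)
z(82, 167; 2, 2) ≤ (1/2)[82 + √(82² + 4·82·167·166)] = (1/2)[82 + √9099540] = 1549.2722

Kővári–Sós–Turán: let r_1, ..., r_82 be the row sums and z = Σ r_i the total number of 1s. Each pair of columns can share at most one row with both entries 1 (else a 2×2 all-ones block appears), so Σ_i C(r_i, 2) ≤ C(167, 2) = 13861. By convexity Σ_i C(r_i, 2) ≥ 82·C(z/82, 2) = z(z − 82)/(2·82), giving z² − 82z − 82·167·166 ≤ 0 and hence z ≤ (1/2)[82 + √(6724 + 4·2273204)] = (1/2)[82 + √9099540] ≈ (1/2)(82 + 3016.5444) = 1549.2722.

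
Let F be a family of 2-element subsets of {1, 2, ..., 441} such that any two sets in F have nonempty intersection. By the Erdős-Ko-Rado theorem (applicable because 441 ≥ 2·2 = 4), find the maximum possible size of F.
max |F| = C(440, 1) = 440

The Erdős-Ko-Rado theorem states: for n ≥ 2k, an intersecting family of k-subsets of an n-element set has size at most C(n − 1, k − 1), with equality for 'star' families {A ⊆ [n] : |A| = k, i ∈ A} (fix an element i). For n = 441, k = 2: C(440, 1) = 440.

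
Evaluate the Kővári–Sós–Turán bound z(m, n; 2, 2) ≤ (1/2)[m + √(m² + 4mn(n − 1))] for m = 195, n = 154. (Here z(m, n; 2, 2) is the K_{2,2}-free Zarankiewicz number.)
z(195, 154; 2, 2) ≤ (1/2)[195 + √(195² + 4·195·154·153)] = (1/2)[195 + √18416385] = 2243.2158

Kővári–Sós–Turán: let r_1, ..., r_195 be the row sums and z = Σ r_i the total number of 1s. Each pair of columns can share at most one row with both entries 1 (else a 2×2 all-ones block appears), so Σ_i C(r_i, 2) ≤ C(154, 2) = 11781. By convexity Σ_i C(r_i, 2) ≥ 195·C(z/195, 2) = z(z − 195)/(2·195), giving z² − 195z − 195·154·153 ≤ 0 and hence z ≤ (1/2)[195 + √(38025 + 4·4594590)] = (1/2)[195 + √18416385] ≈ (1/2)(195 + 4291.4316) = 2243.2158.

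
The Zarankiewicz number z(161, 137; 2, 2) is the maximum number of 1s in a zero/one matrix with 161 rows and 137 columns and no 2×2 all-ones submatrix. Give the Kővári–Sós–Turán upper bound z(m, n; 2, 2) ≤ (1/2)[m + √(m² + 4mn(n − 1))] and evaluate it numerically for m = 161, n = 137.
z(161, 137; 2, 2) ≤ (1/2)[161 + √(161² + 4·161·137·136)] = (1/2)[161 + √12024929] = 1814.349

Kővári–Sós–Turán: let r_1, ..., r_161 be the row sums and z = Σ r_i the total number of 1s. Each pair of columns can share at most one row with both entries 1 (else a 2×2 all-ones block appears), so Σ_i C(r_i, 2) ≤ C(137, 2) = 9316. By convexity Σ_i C(r_i, 2) ≥ 161·C(z/161, 2) = z(z − 161)/(2·161), giving z² − 161z − 161·137·136 ≤ 0 and hence z ≤ (1/2)[161 + √(25921 + 4·2999752)] = (1/2)[161 + √12024929] ≈ (1/2)(161 + 3467.6979) = 1814.349.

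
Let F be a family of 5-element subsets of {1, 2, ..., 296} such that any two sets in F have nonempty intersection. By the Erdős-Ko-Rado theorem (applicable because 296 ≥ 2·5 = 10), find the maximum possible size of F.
max |F| = C(295, 4) = 309177995

The Erdős-Ko-Rado theorem states: for n ≥ 2k, an intersecting family of k-subsets of an n-element set has size at most C(n − 1, k − 1), with equality for 'star' families {A ⊆ [n] : |A| = k, i ∈ A} (fix an element i). For n = 296, k = 5: C(295, 4) = 309177995.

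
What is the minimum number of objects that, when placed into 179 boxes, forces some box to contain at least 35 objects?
n = (35 − 1)·179 + 1 = 6087

By the generalised pigeonhole principle, to guarantee some box contains ≥ r objects we need more than (r − 1) · k objects total. Threshold: n = (r − 1) · k + 1. With r = 35 and k = 179: n = 34 · 179 + 1 = 6086 + 1 = 6087. For n = 6086 = 34 · 179, we can put exactly 34 objects in every box, avoiding 35 in any single one — so 6087 is tight.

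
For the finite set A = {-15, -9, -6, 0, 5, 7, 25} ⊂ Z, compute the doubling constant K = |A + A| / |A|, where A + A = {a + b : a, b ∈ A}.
K = |A + A| / |A| = 26/7

Enumerate A + A = {a + b : a, b ∈ A}. With |A| = 7, there are |A|^2 = 49 ordered sum pairs; collecting distinct values, A + A = {-30, -24, -21, -18, -15, -12, -10, -9, -8, -6, -4, -2, -1, 0, 1, 5, 7, 10, 12, 14, 16, 19, 25, 30, 32, 50}, so |A + A| = 26. Thus K = 26/7. For comparison, the minimum possible |A + A| over all 7-element sets is 2·7 − 1 = 13 (so min K = 13/7), attained only by arithmetic progressions.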